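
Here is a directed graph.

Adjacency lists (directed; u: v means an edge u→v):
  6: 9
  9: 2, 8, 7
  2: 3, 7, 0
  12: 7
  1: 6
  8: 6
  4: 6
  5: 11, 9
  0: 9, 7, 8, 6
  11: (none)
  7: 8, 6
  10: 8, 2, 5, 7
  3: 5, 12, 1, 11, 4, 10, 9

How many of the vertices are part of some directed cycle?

12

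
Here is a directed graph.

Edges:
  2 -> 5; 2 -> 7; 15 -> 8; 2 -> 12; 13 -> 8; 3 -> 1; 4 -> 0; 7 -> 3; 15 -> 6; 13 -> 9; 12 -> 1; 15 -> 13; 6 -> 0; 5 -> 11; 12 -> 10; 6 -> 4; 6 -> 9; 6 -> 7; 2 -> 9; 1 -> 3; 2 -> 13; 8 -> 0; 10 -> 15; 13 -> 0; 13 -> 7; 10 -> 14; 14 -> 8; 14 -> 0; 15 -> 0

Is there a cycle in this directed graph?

DFS with white/gray/black marking, starting from 1:
1 gray
  3 gray
    3→1: 1 is gray → back edge
Back edge found, so a cycle exists: 1 → 3 → 1.

Yes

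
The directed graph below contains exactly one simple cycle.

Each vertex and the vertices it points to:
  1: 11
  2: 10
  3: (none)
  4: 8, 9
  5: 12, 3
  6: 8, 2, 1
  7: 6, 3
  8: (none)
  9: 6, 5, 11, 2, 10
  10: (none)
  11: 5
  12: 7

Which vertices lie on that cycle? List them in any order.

1, 5, 6, 7, 11, 12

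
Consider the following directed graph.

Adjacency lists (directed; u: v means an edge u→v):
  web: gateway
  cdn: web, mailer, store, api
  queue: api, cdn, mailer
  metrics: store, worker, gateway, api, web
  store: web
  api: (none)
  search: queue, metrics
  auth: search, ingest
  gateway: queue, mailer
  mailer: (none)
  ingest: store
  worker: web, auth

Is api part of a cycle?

No

api lies on a cycle iff there is a path from api back to itself.
Exploring from api, it never reaches itself; equivalently, its strongly connected component is a singleton.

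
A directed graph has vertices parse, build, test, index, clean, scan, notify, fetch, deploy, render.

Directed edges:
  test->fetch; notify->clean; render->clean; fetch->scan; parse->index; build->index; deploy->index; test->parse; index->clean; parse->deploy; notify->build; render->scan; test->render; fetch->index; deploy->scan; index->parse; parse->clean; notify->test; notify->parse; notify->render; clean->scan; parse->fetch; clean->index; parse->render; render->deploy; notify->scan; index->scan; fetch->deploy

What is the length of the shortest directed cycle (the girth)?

For each vertex v, BFS finds the shortest path from v back to v.
The shortest such closed walk is parse → index → parse, length 2.

2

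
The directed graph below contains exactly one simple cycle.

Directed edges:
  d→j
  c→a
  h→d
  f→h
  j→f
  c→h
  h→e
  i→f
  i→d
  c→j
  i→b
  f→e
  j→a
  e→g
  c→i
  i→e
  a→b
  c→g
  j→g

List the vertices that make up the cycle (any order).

d, f, h, j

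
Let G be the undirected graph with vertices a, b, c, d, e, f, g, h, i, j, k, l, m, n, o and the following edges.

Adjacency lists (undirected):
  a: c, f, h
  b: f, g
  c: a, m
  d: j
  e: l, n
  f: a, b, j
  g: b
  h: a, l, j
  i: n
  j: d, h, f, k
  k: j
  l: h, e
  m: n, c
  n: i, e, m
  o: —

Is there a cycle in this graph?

Yes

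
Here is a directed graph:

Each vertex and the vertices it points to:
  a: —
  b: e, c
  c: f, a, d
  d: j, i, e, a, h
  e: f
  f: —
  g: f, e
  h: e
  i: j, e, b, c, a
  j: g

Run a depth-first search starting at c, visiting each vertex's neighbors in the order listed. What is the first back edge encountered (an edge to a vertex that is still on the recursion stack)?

b→c

DFS from c (visiting each vertex's neighbors in the order listed); mark gray on enter, black on exit:
c gray
  f gray
  f black
  a gray
  a black
  d gray
    j gray
      g gray
        g→f: f black — skip
        e gray
          e→f: f black — skip
        e black
      g black
    j black
    i gray
      i→j: j black — skip
      i→e: e black — skip
      b gray
        b→e: e black — skip
        b→c: c is gray → back edge
First back edge: b → c.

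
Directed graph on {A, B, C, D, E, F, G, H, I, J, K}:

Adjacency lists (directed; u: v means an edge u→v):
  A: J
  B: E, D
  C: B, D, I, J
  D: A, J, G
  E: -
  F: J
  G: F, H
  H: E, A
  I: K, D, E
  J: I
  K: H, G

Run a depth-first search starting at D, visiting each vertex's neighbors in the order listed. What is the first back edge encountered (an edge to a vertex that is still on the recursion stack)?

DFS from D (visiting each vertex's neighbors in the order listed); mark gray on enter, black on exit:
D gray
  A gray
    J gray
      I gray
        K gray
          H gray
            E gray
            E black
            H→A: A is gray → back edge
First back edge: H → A.

H→A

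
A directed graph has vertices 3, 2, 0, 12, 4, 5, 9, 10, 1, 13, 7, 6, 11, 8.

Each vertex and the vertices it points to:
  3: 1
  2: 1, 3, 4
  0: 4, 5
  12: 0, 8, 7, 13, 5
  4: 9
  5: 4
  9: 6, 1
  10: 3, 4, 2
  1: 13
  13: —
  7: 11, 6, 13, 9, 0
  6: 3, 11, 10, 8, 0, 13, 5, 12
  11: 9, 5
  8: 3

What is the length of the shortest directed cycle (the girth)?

For each vertex v, BFS finds the shortest path from v back to v.
The shortest such closed walk is 7 → 6 → 12 → 7, length 3.

3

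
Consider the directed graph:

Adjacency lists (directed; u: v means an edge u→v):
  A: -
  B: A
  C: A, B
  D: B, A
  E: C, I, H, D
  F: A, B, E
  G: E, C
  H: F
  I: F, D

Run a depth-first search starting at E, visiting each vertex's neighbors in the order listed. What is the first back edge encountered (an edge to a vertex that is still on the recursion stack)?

F->E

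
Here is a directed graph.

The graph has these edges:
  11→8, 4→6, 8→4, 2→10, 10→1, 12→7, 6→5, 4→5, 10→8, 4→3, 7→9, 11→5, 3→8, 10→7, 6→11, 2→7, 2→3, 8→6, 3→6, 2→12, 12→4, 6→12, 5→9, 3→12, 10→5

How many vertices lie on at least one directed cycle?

6

A vertex is on a directed cycle iff it belongs to a strongly connected component of size ≥ 2 (or has a self-loop).
The vertices on cycles are {3, 4, 6, 8, 11, 12} — 6 in total.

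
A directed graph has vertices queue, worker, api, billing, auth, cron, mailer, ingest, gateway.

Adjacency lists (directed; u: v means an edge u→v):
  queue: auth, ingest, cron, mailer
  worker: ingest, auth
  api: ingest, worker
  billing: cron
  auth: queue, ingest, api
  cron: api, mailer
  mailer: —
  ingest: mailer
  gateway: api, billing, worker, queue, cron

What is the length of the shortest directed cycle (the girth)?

For each vertex v, BFS finds the shortest path from v back to v.
The shortest such closed walk is queue → auth → queue, length 2.

2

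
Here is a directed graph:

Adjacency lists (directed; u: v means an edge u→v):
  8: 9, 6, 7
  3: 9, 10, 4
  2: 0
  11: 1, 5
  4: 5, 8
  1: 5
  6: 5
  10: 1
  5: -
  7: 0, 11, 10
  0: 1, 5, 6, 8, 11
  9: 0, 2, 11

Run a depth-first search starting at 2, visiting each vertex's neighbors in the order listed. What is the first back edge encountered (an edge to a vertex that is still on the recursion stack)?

9→0

DFS from 2 (visiting each vertex's neighbors in the order listed); mark gray on enter, black on exit:
2 gray
  0 gray
    1 gray
      5 gray
      5 black
    1 black
    0→5: 5 black — skip
    6 gray
      6→5: 5 black — skip
    6 black
    8 gray
      9 gray
        9→0: 0 is gray → back edge
First back edge: 9 → 0.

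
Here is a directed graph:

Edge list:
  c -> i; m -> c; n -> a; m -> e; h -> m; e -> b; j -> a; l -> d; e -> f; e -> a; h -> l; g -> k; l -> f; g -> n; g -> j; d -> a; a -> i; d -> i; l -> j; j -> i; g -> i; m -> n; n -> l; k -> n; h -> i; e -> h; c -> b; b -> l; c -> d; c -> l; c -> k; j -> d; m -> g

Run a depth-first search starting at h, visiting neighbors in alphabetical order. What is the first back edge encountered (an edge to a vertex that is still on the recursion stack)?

e->h

DFS from h (visiting neighbors in alphabetical order); mark gray on enter, black on exit:
h gray
  i gray
  i black
  l gray
    d gray
      a gray
        a→i: i black — skip
      a black
      d→i: i black — skip
    d black
    f gray
    f black
    j gray
      j→a: a black — skip
      j→d: d black — skip
      j→i: i black — skip
    j black
  l black
  m gray
    c gray
      b gray
        b→l: l black — skip
      b black
      c→d: d black — skip
      c→i: i black — skip
      k gray
        n gray
          n→a: a black — skip
          n→l: l black — skip
        n black
      k black
      c→l: l black — skip
    c black
    e gray
      e→a: a black — skip
      e→b: b black — skip
      e→f: f black — skip
      e→h: h is gray → back edge
First back edge: e → h.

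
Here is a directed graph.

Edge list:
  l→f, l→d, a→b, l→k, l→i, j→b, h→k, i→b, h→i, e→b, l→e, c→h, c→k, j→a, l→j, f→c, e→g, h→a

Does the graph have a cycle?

DFS with white/gray/black marking, starting from j:
j gray
  b gray
  b black
  a gray
    a→b: b black — skip
  a black
j black
c gray
  h gray
    h→a: a black — skip
    k gray
    k black
    i gray
      i→b: b black — skip
    i black
  h black
  c→k: k black — skip
c black
d gray
d black
e gray
  g gray
  g black
  e→b: b black — skip
e black
f gray
  f→c: c black — skip
f black
l gray
  l→d: d black — skip
  l→f: f black — skip
  l→e: e black — skip
  l→j: j black — skip
  l→i: i black — skip
  l→k: k black — skip
l black
Every edge goes to a white or black vertex — no back edge, so the graph is acyclic.

No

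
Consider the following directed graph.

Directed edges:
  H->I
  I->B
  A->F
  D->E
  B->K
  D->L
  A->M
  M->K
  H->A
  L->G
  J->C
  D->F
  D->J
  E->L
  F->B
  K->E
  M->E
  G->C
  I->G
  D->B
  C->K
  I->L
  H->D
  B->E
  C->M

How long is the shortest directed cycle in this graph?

5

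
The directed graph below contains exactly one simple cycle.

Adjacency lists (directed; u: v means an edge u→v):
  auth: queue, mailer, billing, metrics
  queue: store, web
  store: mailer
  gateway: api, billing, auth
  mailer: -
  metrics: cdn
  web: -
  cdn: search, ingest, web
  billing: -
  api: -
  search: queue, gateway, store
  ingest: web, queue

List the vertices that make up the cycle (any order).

cdn, auth, search, gateway, metrics

DFS with gray/black marking from cdn:
cdn gray
  search gray
    queue gray
      store gray
        mailer gray
        mailer black
      store black
      web gray
      web black
    queue black
    gateway gray
      api gray
      api black
      billing gray
      billing black
      auth gray
        auth→queue: queue black — skip
        auth→mailer: mailer black — skip
        auth→billing: billing black — skip
        metrics gray
          metrics→cdn: cdn is gray → back edge
Back edge closes the cycle cdn → search → gateway → auth → metrics → cdn; its vertices are {cdn, auth, search, gateway, metrics}.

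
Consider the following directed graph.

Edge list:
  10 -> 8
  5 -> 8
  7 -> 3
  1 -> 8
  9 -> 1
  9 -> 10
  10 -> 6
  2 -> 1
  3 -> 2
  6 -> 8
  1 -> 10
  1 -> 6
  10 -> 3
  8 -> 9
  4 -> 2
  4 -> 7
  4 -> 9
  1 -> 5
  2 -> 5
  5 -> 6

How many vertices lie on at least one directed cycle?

8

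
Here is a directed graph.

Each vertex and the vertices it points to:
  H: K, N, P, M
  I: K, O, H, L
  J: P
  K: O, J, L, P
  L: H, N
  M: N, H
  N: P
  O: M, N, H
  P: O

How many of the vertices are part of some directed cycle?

8

A vertex is on a directed cycle iff it belongs to a strongly connected component of size ≥ 2 (or has a self-loop).
The vertices on cycles are {H, J, K, L, M, N, O, P} — 8 in total.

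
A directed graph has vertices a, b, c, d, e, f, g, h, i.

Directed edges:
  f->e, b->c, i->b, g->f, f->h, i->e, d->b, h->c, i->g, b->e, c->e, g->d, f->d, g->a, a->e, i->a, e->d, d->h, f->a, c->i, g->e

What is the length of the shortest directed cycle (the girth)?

3

For each vertex v, BFS finds the shortest path from v back to v.
The shortest such closed walk is i → b → c → i, length 3.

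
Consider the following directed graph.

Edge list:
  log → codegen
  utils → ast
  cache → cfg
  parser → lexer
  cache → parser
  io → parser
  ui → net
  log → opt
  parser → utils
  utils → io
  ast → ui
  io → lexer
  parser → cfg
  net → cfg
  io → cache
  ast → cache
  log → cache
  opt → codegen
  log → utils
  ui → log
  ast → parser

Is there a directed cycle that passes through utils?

Yes

utils is on a cycle iff utils can reach itself via ≥1 edge.
utils → ast → parser → utils — yes.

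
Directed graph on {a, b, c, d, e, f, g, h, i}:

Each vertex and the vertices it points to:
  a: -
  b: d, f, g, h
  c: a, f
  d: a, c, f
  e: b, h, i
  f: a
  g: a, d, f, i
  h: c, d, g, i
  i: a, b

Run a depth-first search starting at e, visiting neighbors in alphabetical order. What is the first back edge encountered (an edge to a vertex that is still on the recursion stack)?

DFS from e (visiting neighbors in alphabetical order); mark gray on enter, black on exit:
e gray
  b gray
    d gray
      a gray
      a black
      c gray
        c→a: a black — skip
        f gray
          f→a: a black — skip
        f black
      c black
      d→f: f black — skip
    d black
    b→f: f black — skip
    g gray
      g→a: a black — skip
      g→d: d black — skip
      g→f: f black — skip
      i gray
        i→a: a black — skip
        i→b: b is gray → back edge
First back edge: i → b.

i→b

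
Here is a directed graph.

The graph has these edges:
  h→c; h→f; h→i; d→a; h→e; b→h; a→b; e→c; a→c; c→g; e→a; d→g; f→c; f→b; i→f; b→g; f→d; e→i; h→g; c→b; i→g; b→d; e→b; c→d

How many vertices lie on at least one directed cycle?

8

A vertex is on a directed cycle iff it belongs to a strongly connected component of size ≥ 2 (or has a self-loop).
The vertices on cycles are {a, b, c, d, e, f, h, i} — 8 in total.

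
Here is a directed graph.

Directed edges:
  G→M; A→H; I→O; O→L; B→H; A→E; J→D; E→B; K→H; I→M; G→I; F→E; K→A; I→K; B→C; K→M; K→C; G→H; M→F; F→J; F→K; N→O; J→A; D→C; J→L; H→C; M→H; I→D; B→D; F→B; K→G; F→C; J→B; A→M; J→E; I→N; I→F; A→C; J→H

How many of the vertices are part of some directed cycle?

7

A vertex is on a directed cycle iff it belongs to a strongly connected component of size ≥ 2 (or has a self-loop).
The vertices on cycles are {A, F, G, I, J, K, M} — 7 in total.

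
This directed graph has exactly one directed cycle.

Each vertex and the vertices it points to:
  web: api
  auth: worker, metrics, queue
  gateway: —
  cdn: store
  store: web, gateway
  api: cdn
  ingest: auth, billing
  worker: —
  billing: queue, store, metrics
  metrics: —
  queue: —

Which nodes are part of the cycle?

api, cdn, web, store

DFS with gray/black marking from store:
store gray
  web gray
    api gray
      cdn gray
        cdn→store: store is gray → back edge
Back edge closes the cycle store → web → api → cdn → store; its vertices are {api, cdn, web, store}.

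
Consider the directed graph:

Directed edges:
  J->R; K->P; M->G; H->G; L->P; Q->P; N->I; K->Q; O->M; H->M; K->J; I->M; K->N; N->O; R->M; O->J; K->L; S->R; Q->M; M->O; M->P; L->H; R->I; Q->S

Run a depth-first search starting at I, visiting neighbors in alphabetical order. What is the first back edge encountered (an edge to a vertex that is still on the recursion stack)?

R->I

DFS from I (visiting neighbors in alphabetical order); mark gray on enter, black on exit:
I gray
  M gray
    G gray
    G black
    O gray
      J gray
        R gray
          R→I: I is gray → back edge
First back edge: R → I.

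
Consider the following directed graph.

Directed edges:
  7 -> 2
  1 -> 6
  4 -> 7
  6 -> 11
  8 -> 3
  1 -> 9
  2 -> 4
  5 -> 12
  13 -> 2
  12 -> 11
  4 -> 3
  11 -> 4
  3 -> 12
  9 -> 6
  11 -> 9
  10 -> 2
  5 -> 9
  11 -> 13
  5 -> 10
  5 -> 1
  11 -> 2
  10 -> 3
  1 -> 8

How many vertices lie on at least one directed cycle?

A vertex is on a directed cycle iff it belongs to a strongly connected component of size ≥ 2 (or has a self-loop).
The vertices on cycles are {2, 3, 4, 6, 7, 9, 11, 12, 13} — 9 in total.

9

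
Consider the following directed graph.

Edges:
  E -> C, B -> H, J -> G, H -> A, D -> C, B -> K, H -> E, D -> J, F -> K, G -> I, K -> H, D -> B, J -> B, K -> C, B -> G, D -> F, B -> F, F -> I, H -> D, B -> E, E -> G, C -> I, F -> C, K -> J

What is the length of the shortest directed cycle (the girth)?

For each vertex v, BFS finds the shortest path from v back to v.
The shortest such closed walk is K → J → B → K, length 3.

3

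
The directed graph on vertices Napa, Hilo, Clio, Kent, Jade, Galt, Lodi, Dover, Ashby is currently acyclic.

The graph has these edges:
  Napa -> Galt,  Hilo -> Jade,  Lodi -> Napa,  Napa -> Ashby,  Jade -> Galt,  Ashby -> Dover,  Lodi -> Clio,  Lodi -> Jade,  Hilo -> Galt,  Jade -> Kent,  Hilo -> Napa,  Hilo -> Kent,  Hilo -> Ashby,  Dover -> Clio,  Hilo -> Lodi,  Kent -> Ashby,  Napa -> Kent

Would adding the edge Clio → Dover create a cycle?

Adding Clio→Dover creates a cycle iff Dover can already reach Clio.
Path from Dover: Dover → Clio.
So Dover → … → Clio → Dover is a cycle.

Yes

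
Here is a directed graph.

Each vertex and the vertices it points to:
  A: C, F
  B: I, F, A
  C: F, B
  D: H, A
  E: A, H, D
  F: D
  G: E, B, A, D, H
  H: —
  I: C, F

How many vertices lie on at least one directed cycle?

6

A vertex is on a directed cycle iff it belongs to a strongly connected component of size ≥ 2 (or has a self-loop).
The vertices on cycles are {A, B, C, D, F, I} — 6 in total.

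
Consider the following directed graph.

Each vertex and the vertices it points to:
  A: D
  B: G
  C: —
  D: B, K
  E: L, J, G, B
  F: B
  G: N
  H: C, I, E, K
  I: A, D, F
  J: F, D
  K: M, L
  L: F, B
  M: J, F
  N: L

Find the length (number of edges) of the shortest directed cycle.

For each vertex v, BFS finds the shortest path from v back to v.
The shortest such closed walk is G → N → L → B → G, length 4.

4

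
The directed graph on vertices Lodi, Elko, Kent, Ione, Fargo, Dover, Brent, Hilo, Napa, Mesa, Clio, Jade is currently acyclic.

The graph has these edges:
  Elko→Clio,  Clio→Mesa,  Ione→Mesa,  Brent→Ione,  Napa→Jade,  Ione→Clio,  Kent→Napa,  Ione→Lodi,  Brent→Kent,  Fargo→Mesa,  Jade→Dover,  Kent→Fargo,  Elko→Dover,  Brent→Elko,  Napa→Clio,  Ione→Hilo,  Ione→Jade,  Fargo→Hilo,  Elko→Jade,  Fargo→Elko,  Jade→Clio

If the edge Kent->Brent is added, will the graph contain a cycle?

Adding Kent→Brent creates a cycle iff Brent can already reach Kent.
Path from Brent: Brent → Kent.
So Brent → … → Kent → Brent is a cycle.

Yes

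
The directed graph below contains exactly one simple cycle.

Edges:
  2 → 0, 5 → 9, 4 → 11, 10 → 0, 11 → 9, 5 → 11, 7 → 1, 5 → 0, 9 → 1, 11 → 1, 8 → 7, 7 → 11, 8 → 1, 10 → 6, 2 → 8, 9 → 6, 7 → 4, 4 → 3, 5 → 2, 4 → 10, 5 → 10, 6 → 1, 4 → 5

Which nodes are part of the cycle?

DFS with gray/black marking from 7:
7 gray
  11 gray
    9 gray
      6 gray
        1 gray
        1 black
      6 black
      9→1: 1 black — skip
    9 black
    11→1: 1 black — skip
  11 black
  4 gray
    10 gray
      10→6: 6 black — skip
      0 gray
      0 black
    10 black
    5 gray
      5→11: 11 black — skip
      5→10: 10 black — skip
      5→0: 0 black — skip
      2 gray
        8 gray
          8→1: 1 black — skip
          8→7: 7 is gray → back edge
Back edge closes the cycle 7 → 4 → 5 → 2 → 8 → 7; its vertices are {2, 4, 5, 7, 8}.

2, 4, 5, 7, 8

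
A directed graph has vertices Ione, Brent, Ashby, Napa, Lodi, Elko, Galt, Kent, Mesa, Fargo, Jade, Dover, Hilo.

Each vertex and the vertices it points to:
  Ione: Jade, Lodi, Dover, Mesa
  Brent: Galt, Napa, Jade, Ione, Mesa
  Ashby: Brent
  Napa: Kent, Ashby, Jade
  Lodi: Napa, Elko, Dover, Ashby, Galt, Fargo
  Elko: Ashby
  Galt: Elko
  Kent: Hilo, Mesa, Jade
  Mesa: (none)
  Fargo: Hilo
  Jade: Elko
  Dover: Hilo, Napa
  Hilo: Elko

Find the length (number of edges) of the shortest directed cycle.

3

For each vertex v, BFS finds the shortest path from v back to v.
The shortest such closed walk is Ashby → Brent → Napa → Ashby, length 3.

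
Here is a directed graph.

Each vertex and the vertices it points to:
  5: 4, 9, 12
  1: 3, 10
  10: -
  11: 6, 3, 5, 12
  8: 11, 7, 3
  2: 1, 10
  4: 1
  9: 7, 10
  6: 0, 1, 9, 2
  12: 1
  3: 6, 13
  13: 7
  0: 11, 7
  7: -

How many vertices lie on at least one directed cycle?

9

A vertex is on a directed cycle iff it belongs to a strongly connected component of size ≥ 2 (or has a self-loop).
The vertices on cycles are {0, 1, 2, 3, 4, 5, 6, 11, 12} — 9 in total.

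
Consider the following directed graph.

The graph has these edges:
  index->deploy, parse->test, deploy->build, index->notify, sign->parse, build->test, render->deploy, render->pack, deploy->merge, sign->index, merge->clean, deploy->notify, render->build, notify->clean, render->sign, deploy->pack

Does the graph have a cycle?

DFS with white/gray/black marking, starting from clean:
clean gray
clean black
test gray
test black
build gray
  build→test: test black — skip
build black
index gray
  deploy gray
    merge gray
      merge→clean: clean black — skip
    merge black
    deploy→build: build black — skip
    notify gray
      notify→clean: clean black — skip
    notify black
    pack gray
    pack black
  deploy black
  index→notify: notify black — skip
index black
render gray
  sign gray
    parse gray
      parse→test: test black — skip
    parse black
    sign→index: index black — skip
  sign black
  render→pack: pack black — skip
  render→build: build black — skip
  render→deploy: deploy black — skip
render black
Every edge goes to a white or black vertex — no back edge, so the graph is acyclic.

No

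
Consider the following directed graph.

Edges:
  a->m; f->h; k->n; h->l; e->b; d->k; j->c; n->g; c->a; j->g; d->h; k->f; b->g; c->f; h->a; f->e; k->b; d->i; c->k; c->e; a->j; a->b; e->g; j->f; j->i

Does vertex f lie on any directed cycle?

Yes

f is on a cycle iff f can reach itself via ≥1 edge.
f → h → a → j → f — yes.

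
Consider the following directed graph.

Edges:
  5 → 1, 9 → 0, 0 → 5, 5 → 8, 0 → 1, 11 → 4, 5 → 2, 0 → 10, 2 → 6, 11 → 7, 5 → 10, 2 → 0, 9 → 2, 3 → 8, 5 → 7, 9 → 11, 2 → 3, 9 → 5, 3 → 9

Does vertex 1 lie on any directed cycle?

No

1 lies on a cycle iff there is a path from 1 back to itself.
Exploring from 1, it never reaches itself; equivalently, its strongly connected component is a singleton.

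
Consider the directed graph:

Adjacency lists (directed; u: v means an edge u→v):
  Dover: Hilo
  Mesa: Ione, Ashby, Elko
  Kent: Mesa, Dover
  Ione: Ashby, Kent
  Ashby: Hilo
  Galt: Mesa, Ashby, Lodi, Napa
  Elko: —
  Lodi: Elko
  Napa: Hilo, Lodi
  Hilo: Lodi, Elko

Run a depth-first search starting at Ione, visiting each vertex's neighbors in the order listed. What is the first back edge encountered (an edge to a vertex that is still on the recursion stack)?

DFS from Ione (visiting each vertex's neighbors in the order listed); mark gray on enter, black on exit:
Ione gray
  Ashby gray
    Hilo gray
      Lodi gray
        Elko gray
        Elko black
      Lodi black
      Hilo→Elko: Elko black — skip
    Hilo black
  Ashby black
  Kent gray
    Mesa gray
      Mesa→Ione: Ione is gray → back edge
First back edge: Mesa → Ione.

Mesa→Ione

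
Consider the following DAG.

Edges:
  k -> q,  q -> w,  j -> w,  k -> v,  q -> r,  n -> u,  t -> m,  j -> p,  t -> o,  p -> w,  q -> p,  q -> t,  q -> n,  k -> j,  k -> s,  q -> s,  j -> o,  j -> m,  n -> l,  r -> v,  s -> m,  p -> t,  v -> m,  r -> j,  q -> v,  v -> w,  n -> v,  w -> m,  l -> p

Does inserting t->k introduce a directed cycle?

Adding t→k creates a cycle iff k can already reach t.
Path from k: k → q → t.
So k → … → t → k is a cycle.

Yes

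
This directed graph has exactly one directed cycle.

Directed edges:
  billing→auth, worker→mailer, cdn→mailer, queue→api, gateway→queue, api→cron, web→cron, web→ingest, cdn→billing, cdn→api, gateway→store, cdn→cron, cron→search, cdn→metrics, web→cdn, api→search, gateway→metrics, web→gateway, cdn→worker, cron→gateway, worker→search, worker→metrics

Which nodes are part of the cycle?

api, cron, queue, gateway

DFS with gray/black marking from gateway:
gateway gray
  queue gray
    api gray
      cron gray
        cron→gateway: gateway is gray → back edge
Back edge closes the cycle gateway → queue → api → cron → gateway; its vertices are {api, cron, queue, gateway}.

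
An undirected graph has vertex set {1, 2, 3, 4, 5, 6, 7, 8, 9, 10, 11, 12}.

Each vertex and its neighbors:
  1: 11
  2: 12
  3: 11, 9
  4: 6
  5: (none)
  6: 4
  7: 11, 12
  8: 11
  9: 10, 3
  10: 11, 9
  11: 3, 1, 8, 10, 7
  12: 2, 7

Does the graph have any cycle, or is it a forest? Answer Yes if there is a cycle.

DFS, tracking each vertex's parent; an edge to a visited non-parent vertex closes a cycle.
Start from 6:
visit 6 (parent –)
  visit 4 (parent 6)
    4–6: parent, skip
visit 1 (parent –)
  visit 11 (parent 1)
    visit 3 (parent 11)
      3–11: parent, skip
      visit 9 (parent 3)
        visit 10 (parent 9)
          10–11: 11 visited and ≠ parent → cycle
Cycle: 11 – 3 – 9 – 10 – 11.

Yes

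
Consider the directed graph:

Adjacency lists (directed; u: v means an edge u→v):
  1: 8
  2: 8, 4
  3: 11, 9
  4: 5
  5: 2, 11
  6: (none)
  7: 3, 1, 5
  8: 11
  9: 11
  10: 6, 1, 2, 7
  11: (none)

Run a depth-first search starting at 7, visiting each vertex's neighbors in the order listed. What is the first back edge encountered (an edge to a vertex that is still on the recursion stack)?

4→5

DFS from 7 (visiting each vertex's neighbors in the order listed); mark gray on enter, black on exit:
7 gray
  3 gray
    11 gray
    11 black
    9 gray
      9→11: 11 black — skip
    9 black
  3 black
  1 gray
    8 gray
      8→11: 11 black — skip
    8 black
  1 black
  5 gray
    2 gray
      2→8: 8 black — skip
      4 gray
        4→5: 5 is gray → back edge
First back edge: 4 → 5.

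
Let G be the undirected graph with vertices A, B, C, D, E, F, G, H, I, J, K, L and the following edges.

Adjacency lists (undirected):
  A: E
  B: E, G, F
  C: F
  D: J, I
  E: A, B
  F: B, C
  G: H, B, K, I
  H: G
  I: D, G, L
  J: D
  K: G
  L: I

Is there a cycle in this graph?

No

DFS, tracking each vertex's parent; an edge to a visited non-parent vertex closes a cycle.
Start from E:
visit E (parent –)
  visit A (parent E)
    A–E: parent, skip
  visit B (parent E)
    B–E: parent, skip
    visit G (parent B)
      visit H (parent G)
        H–G: parent, skip
      G–B: parent, skip
      visit K (parent G)
        K–G: parent, skip
      visit I (parent G)
        visit D (parent I)
          visit J (parent D)
            J–D: parent, skip
          D–I: parent, skip
        I–G: parent, skip
        visit L (parent I)
          L–I: parent, skip
    visit F (parent B)
      F–B: parent, skip
      visit C (parent F)
        C–F: parent, skip
No non-parent visited neighbor found — the graph is a forest.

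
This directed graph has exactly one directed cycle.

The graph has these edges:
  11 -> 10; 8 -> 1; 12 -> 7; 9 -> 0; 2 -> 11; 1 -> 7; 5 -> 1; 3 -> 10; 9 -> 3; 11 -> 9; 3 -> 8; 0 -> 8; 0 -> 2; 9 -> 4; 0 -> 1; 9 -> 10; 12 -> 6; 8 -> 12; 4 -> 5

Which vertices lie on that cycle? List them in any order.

DFS with gray/black marking from 9:
9 gray
  4 gray
    5 gray
      1 gray
        7 gray
        7 black
      1 black
    5 black
  4 black
  0 gray
    8 gray
      8→1: 1 black — skip
      12 gray
        6 gray
        6 black
        12→7: 7 black — skip
      12 black
    8 black
    0→1: 1 black — skip
    2 gray
      11 gray
        11→9: 9 is gray → back edge
Back edge closes the cycle 9 → 0 → 2 → 11 → 9; its vertices are {0, 2, 9, 11}.

0, 2, 9, 11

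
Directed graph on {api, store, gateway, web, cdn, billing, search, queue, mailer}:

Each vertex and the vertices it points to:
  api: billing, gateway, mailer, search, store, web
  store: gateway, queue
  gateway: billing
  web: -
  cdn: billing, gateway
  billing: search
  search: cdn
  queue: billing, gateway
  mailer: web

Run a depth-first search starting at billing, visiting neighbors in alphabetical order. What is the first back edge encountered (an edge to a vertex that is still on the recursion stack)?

cdn→billing

DFS from billing (visiting neighbors in alphabetical order); mark gray on enter, black on exit:
billing gray
  search gray
    cdn gray
      cdn→billing: billing is gray → back edge
First back edge: cdn → billing.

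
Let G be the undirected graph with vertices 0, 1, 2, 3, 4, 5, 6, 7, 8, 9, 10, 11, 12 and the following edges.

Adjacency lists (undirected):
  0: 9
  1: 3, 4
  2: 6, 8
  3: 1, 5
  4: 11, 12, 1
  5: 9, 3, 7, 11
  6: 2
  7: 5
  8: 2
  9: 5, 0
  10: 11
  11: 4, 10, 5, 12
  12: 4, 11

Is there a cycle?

DFS, tracking each vertex's parent; an edge to a visited non-parent vertex closes a cycle.
Start from 0:
visit 0 (parent –)
  visit 9 (parent 0)
    visit 5 (parent 9)
      5–9: parent, skip
      visit 3 (parent 5)
        visit 1 (parent 3)
          1–3: parent, skip
          visit 4 (parent 1)
            visit 11 (parent 4)
              11–4: parent, skip
              visit 10 (parent 11)
                10–11: parent, skip
              11–5: 5 visited and ≠ parent → cycle
Cycle: 5 – 3 – 1 – 4 – 11 – 5.

Yes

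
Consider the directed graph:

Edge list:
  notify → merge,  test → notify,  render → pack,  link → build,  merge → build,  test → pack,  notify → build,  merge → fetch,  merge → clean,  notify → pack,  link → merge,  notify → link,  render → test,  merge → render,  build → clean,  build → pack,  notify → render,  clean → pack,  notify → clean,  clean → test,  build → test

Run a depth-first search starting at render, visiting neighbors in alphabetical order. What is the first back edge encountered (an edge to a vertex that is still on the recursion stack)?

clean->test

DFS from render (visiting neighbors in alphabetical order); mark gray on enter, black on exit:
render gray
  pack gray
  pack black
  test gray
    notify gray
      build gray
        clean gray
          clean→pack: pack black — skip
          clean→test: test is gray → back edge
First back edge: clean → test.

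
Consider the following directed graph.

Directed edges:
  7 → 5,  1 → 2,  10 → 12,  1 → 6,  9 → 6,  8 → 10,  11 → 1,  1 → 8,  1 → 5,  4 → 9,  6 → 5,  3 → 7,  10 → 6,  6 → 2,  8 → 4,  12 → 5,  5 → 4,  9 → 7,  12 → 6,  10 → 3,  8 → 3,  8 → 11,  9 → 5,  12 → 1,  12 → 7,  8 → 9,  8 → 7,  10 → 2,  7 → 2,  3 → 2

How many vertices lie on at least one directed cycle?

A vertex is on a directed cycle iff it belongs to a strongly connected component of size ≥ 2 (or has a self-loop).
The vertices on cycles are {1, 4, 5, 6, 7, 8, 9, 10, 11, 12} — 10 in total.

10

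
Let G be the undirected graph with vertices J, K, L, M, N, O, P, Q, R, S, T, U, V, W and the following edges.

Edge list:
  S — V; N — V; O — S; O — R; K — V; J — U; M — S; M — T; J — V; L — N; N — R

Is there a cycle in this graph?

Yes

DFS, tracking each vertex's parent; an edge to a visited non-parent vertex closes a cycle.
Start from W:
visit W (parent –)
visit J (parent –)
  visit U (parent J)
    U–J: parent, skip
  visit V (parent J)
    visit N (parent V)
      visit R (parent N)
        visit O (parent R)
          visit S (parent O)
            visit M (parent S)
              visit T (parent M)
                T–M: parent, skip
              M–S: parent, skip
            S–V: V visited and ≠ parent → cycle
Cycle: V – N – R – O – S – V.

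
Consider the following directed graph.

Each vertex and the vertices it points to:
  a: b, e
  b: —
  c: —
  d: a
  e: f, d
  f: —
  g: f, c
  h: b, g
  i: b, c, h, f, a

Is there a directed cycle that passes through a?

Yes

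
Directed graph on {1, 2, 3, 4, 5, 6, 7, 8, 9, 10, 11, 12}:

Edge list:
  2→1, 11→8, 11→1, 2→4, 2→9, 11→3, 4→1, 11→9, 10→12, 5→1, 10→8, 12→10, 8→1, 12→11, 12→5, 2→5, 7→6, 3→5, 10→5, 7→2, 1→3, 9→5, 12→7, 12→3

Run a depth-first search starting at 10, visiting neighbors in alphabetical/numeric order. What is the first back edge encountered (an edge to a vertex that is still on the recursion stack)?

3→5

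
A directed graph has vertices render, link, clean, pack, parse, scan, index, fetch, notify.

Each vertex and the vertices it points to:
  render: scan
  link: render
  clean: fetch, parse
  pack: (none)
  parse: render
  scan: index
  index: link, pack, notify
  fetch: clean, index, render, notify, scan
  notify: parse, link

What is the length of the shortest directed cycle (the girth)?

2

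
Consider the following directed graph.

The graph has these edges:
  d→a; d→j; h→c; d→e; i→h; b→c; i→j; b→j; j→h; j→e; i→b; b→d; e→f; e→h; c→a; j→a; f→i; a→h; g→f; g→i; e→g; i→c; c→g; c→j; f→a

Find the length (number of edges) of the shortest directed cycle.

For each vertex v, BFS finds the shortest path from v back to v.
The shortest such closed walk is g → i → c → g, length 3.

3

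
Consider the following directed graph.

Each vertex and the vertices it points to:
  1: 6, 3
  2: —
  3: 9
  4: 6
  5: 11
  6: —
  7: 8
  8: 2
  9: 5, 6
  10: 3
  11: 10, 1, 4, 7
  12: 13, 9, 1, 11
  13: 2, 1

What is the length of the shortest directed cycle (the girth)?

For each vertex v, BFS finds the shortest path from v back to v.
The shortest such closed walk is 11 → 10 → 3 → 9 → 5 → 11, length 5.

5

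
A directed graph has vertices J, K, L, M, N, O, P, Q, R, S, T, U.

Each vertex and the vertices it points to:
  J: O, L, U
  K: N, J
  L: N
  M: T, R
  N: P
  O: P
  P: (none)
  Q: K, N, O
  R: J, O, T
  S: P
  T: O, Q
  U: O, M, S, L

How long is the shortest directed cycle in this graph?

4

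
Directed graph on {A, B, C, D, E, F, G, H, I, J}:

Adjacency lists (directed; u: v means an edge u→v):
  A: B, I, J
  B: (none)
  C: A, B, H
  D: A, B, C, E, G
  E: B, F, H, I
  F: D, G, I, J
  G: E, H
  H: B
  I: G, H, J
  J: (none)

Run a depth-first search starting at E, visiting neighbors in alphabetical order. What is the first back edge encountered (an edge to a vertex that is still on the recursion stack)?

G->E

DFS from E (visiting neighbors in alphabetical order); mark gray on enter, black on exit:
E gray
  B gray
  B black
  F gray
    D gray
      A gray
        A→B: B black — skip
        I gray
          G gray
            G→E: E is gray → back edge
First back edge: G → E.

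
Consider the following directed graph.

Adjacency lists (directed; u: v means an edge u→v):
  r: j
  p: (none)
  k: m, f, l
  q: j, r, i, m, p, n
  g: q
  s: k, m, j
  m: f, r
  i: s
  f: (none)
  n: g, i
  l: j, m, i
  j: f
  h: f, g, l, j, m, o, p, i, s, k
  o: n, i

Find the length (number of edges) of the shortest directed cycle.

For each vertex v, BFS finds the shortest path from v back to v.
The shortest such closed walk is g → q → n → g, length 3.

3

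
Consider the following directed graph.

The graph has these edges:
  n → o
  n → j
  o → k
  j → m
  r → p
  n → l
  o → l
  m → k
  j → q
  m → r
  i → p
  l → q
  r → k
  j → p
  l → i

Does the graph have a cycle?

DFS with white/gray/black marking, starting from k:
k gray
k black
i gray
  p gray
  p black
i black
j gray
  q gray
  q black
  m gray
    r gray
      r→k: k black — skip
      r→p: p black — skip
    r black
    m→k: k black — skip
  m black
  j→p: p black — skip
j black
l gray
  l→i: i black — skip
  l→q: q black — skip
l black
n gray
  n→l: l black — skip
  n→j: j black — skip
  o gray
    o→k: k black — skip
    o→l: l black — skip
  o black
n black
Every edge goes to a white or black vertex — no back edge, so the graph is acyclic.

No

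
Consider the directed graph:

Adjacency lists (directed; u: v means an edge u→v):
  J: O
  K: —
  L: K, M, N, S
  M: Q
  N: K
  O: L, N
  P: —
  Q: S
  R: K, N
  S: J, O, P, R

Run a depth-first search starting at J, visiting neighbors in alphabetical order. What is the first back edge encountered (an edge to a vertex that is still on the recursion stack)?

S->J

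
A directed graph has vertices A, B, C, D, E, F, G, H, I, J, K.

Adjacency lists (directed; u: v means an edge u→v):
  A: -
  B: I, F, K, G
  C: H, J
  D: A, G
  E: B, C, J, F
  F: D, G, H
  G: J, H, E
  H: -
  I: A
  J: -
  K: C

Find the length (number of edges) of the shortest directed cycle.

3

For each vertex v, BFS finds the shortest path from v back to v.
The shortest such closed walk is B → G → E → B, length 3.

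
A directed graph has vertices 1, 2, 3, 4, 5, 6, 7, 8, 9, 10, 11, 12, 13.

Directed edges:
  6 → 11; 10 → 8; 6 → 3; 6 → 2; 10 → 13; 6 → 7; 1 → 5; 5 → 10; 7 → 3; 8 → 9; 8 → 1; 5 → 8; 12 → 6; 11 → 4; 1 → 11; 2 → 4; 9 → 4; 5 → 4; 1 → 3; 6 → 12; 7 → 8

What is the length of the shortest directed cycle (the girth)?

For each vertex v, BFS finds the shortest path from v back to v.
The shortest such closed walk is 6 → 12 → 6, length 2.

2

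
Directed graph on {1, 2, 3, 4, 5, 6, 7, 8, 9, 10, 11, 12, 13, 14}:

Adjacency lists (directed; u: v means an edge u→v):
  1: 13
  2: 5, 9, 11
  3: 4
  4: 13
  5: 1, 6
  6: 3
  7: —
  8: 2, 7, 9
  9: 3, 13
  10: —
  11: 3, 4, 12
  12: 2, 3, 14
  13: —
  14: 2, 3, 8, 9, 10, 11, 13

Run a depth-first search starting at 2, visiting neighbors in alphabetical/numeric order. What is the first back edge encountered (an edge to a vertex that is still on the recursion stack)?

12->2

DFS from 2 (visiting neighbors in alphabetical/numeric order); mark gray on enter, black on exit:
2 gray
  5 gray
    1 gray
      13 gray
      13 black
    1 black
    6 gray
      3 gray
        4 gray
          4→13: 13 black — skip
        4 black
      3 black
    6 black
  5 black
  9 gray
    9→3: 3 black — skip
    9→13: 13 black — skip
  9 black
  11 gray
    11→3: 3 black — skip
    11→4: 4 black — skip
    12 gray
      12→2: 2 is gray → back edge
First back edge: 12 → 2.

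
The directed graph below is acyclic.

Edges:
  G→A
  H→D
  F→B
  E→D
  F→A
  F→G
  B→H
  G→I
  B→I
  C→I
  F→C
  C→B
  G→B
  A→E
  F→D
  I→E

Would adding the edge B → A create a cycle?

No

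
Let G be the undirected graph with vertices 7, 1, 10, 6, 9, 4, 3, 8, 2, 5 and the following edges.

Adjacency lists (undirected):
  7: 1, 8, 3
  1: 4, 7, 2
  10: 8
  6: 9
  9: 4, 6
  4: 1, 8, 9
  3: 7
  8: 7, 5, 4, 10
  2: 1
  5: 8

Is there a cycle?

DFS, tracking each vertex's parent; an edge to a visited non-parent vertex closes a cycle.
Start from 8:
visit 8 (parent –)
  visit 7 (parent 8)
    visit 1 (parent 7)
      visit 4 (parent 1)
        4–1: parent, skip
        4–8: 8 visited and ≠ parent → cycle
Cycle: 8 – 7 – 1 – 4 – 8.

Yes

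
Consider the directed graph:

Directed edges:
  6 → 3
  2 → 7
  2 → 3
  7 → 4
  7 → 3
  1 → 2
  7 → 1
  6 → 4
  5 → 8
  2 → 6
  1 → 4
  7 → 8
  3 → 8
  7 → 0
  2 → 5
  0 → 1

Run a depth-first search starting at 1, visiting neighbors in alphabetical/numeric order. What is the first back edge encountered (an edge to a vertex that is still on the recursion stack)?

0→1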